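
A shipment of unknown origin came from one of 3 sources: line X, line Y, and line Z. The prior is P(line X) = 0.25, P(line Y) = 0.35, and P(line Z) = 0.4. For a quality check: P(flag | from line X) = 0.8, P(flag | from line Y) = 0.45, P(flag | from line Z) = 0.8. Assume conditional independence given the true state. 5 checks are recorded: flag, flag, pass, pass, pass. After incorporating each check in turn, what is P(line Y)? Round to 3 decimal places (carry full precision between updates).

0.780

After 'flag': normaliser = 0.8·0.2500 + 0.45·0.3500 + 0.8·0.4000; P(line X) ≈ 0.2952, P(line Y) ≈ 0.2325, P(line Z) ≈ 0.4723
After 'flag': normaliser = 0.8·0.2952 + 0.45·0.2325 + 0.8·0.4723; P(line X) ≈ 0.3286, P(line Y) ≈ 0.1456, P(line Z) ≈ 0.5258
After 'pass': normaliser = 0.2·0.3286 + 0.55·0.1456 + 0.2·0.5258; P(line X) ≈ 0.2619, P(line Y) ≈ 0.3190, P(line Z) ≈ 0.4190
After 'pass': normaliser = 0.2·0.2619 + 0.55·0.3190 + 0.2·0.4190; P(line X) ≈ 0.1681, P(line Y) ≈ 0.5630, P(line Z) ≈ 0.2689
After 'pass': normaliser = 0.2·0.1681 + 0.55·0.5630 + 0.2·0.2689; P(line X) ≈ 0.0847, P(line Y) ≈ 0.7799, P(line Z) ≈ 0.1355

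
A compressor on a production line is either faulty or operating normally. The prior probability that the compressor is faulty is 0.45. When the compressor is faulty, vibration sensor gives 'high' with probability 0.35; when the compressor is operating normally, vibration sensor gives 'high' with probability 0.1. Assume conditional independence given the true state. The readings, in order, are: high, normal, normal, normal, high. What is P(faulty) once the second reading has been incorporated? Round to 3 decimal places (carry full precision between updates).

0.674

After 'high': P(faulty) = 0.35·0.4500 / (0.35·0.4500 + 0.1·0.5500) ≈ 0.7412
After 'normal': P(faulty) = 0.65·0.7412 / (0.65·0.7412 + 0.9·0.2588) ≈ 0.6741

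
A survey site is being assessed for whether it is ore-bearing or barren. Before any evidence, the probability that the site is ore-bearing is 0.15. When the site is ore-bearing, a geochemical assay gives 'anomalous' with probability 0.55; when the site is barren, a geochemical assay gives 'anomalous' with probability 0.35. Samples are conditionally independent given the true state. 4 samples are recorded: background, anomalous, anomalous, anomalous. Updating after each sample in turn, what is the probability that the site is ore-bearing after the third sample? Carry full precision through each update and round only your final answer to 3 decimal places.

After 'background': P(ore) = 0.45·0.1500 / (0.45·0.1500 + 0.65·0.8500) ≈ 0.1089
After 'anomalous': P(ore) = 0.55·0.1089 / (0.55·0.1089 + 0.35·0.8911) ≈ 0.1611
After 'anomalous': P(ore) = 0.55·0.1611 / (0.55·0.1611 + 0.35·0.8389) ≈ 0.2318

0.232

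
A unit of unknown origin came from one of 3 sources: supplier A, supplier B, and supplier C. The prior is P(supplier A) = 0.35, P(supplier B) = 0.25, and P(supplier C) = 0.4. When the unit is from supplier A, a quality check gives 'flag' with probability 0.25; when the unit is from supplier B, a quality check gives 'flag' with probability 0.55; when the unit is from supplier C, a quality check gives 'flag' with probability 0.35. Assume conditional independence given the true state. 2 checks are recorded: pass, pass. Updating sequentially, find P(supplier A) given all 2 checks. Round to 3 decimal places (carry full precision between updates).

After 'pass': normaliser = 0.75·0.3500 + 0.45·0.2500 + 0.65·0.4000; P(supplier A) ≈ 0.4134, P(supplier B) ≈ 0.1772, P(supplier C) ≈ 0.4094
After 'pass': normaliser = 0.75·0.4134 + 0.45·0.1772 + 0.65·0.4094; P(supplier A) ≈ 0.4727, P(supplier B) ≈ 0.1215, P(supplier C) ≈ 0.4058

0.473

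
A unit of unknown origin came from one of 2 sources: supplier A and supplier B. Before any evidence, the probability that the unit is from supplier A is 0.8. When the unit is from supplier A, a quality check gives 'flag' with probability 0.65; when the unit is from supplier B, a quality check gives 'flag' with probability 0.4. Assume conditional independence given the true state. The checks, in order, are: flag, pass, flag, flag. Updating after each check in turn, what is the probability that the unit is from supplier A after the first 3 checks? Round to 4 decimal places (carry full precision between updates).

0.8604

After 'flag': P(supplier A) = 0.65·0.8000 / (0.65·0.8000 + 0.4·0.2000) ≈ 0.8667
After 'pass': P(supplier A) = 0.35·0.8667 / (0.35·0.8667 + 0.6·0.1333) ≈ 0.7913
After 'flag': P(supplier A) = 0.65·0.7913 / (0.65·0.7913 + 0.4·0.2087) ≈ 0.8604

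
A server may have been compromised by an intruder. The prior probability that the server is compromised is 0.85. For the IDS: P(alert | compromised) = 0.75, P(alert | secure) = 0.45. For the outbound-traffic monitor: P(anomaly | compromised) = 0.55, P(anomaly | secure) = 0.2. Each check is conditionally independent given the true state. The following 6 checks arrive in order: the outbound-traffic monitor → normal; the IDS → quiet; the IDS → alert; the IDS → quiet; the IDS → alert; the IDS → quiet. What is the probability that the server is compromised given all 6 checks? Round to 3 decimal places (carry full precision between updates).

0.454

After the outbound-traffic monitor='normal': P(compromised) = 0.45·0.8500 / (0.45·0.8500 + 0.8·0.1500) ≈ 0.7612
After the IDS='quiet': P(compromised) = 0.25·0.7612 / (0.25·0.7612 + 0.55·0.2388) ≈ 0.5916
After the IDS='alert': P(compromised) = 0.75·0.5916 / (0.75·0.5916 + 0.45·0.4084) ≈ 0.7072
After the IDS='quiet': P(compromised) = 0.25·0.7072 / (0.25·0.7072 + 0.55·0.2928) ≈ 0.5233
After the IDS='alert': P(compromised) = 0.75·0.5233 / (0.75·0.5233 + 0.45·0.4767) ≈ 0.6466
After the IDS='quiet': P(compromised) = 0.25·0.6466 / (0.25·0.6466 + 0.55·0.3534) ≈ 0.4540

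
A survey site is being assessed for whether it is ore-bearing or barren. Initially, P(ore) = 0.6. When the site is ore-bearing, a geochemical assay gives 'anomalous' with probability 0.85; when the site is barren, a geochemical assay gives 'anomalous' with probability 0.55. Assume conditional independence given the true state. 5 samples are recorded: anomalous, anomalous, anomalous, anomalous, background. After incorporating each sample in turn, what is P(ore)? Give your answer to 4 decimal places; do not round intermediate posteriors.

After 'anomalous': P(ore) = 0.85·0.6000 / (0.85·0.6000 + 0.55·0.4000) ≈ 0.6986
After 'anomalous': P(ore) = 0.85·0.6986 / (0.85·0.6986 + 0.55·0.3014) ≈ 0.7818
After 'anomalous': P(ore) = 0.85·0.7818 / (0.85·0.7818 + 0.55·0.2182) ≈ 0.8470
After 'anomalous': P(ore) = 0.85·0.8470 / (0.85·0.8470 + 0.55·0.1530) ≈ 0.8954
After 'background': P(ore) = 0.15·0.8954 / (0.15·0.8954 + 0.45·0.1046) ≈ 0.7404

0.7404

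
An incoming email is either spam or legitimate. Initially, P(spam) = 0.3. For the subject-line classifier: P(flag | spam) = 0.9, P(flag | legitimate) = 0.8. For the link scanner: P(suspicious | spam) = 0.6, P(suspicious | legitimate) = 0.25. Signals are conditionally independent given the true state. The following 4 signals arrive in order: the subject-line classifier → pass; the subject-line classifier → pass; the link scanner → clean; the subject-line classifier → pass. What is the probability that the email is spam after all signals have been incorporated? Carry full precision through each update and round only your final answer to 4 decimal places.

Each posterior becomes the prior for the next update.
After the subject-line classifier='pass': P(spam) = 0.1·0.3000 / (0.1·0.3000 + 0.2·0.7000) ≈ 0.1765
After the subject-line classifier='pass': P(spam) = 0.1·0.1765 / (0.1·0.1765 + 0.2·0.8235) ≈ 0.0968
After the link scanner='clean': P(spam) = 0.4·0.0968 / (0.4·0.0968 + 0.75·0.9032) ≈ 0.0541
After the subject-line classifier='pass': P(spam) = 0.1·0.0541 / (0.1·0.0541 + 0.2·0.9459) ≈ 0.0278

0.0278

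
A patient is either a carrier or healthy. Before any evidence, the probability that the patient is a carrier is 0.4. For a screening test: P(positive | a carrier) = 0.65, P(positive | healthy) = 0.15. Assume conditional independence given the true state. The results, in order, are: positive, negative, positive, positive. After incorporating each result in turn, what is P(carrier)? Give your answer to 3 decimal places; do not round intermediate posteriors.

0.957

After 'positive': P(carrier) = 0.65·0.4000 / (0.65·0.4000 + 0.15·0.6000) ≈ 0.7429
After 'negative': P(carrier) = 0.35·0.7429 / (0.35·0.7429 + 0.85·0.2571) ≈ 0.5433
After 'positive': P(carrier) = 0.65·0.5433 / (0.65·0.5433 + 0.15·0.4567) ≈ 0.8375
After 'positive': P(carrier) = 0.65·0.8375 / (0.65·0.8375 + 0.15·0.1625) ≈ 0.9571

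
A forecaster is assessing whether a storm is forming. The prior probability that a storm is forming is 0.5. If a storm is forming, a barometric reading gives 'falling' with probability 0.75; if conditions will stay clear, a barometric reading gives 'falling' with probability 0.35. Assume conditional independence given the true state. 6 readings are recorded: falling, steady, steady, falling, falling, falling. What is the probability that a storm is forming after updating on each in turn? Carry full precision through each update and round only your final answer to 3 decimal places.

0.757

After 'falling': P(storm) = 0.75·0.5000 / (0.75·0.5000 + 0.35·0.5000) ≈ 0.6818
After 'steady': P(storm) = 0.25·0.6818 / (0.25·0.6818 + 0.65·0.3182) ≈ 0.4518
After 'steady': P(storm) = 0.25·0.4518 / (0.25·0.4518 + 0.65·0.5482) ≈ 0.2407
After 'falling': P(storm) = 0.75·0.2407 / (0.75·0.2407 + 0.35·0.7593) ≈ 0.4045
After 'falling': P(storm) = 0.75·0.4045 / (0.75·0.4045 + 0.35·0.5955) ≈ 0.5928
After 'falling': P(storm) = 0.75·0.5928 / (0.75·0.5928 + 0.35·0.4072) ≈ 0.7572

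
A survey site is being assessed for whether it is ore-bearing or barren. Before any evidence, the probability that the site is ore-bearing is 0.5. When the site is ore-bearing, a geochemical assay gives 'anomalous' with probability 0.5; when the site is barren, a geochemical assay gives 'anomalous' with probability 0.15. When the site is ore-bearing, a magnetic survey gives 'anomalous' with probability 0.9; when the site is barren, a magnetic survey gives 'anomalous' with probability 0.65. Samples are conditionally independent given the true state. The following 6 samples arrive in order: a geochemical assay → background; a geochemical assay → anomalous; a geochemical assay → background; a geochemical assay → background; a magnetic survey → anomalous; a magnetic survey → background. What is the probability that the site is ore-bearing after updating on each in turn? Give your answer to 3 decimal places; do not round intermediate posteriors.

0.212

After a geochemical assay='background': P(ore) = 0.5·0.5000 / (0.5·0.5000 + 0.85·0.5000) ≈ 0.3704
After a geochemical assay='anomalous': P(ore) = 0.5·0.3704 / (0.5·0.3704 + 0.15·0.6296) ≈ 0.6623
After a geochemical assay='background': P(ore) = 0.5·0.6623 / (0.5·0.6623 + 0.85·0.3377) ≈ 0.5356
After a geochemical assay='background': P(ore) = 0.5·0.5356 / (0.5·0.5356 + 0.85·0.4644) ≈ 0.4042
After a magnetic survey='anomalous': P(ore) = 0.9·0.4042 / (0.9·0.4042 + 0.65·0.5958) ≈ 0.4844
After a magnetic survey='background': P(ore) = 0.1·0.4844 / (0.1·0.4844 + 0.35·0.5156) ≈ 0.2116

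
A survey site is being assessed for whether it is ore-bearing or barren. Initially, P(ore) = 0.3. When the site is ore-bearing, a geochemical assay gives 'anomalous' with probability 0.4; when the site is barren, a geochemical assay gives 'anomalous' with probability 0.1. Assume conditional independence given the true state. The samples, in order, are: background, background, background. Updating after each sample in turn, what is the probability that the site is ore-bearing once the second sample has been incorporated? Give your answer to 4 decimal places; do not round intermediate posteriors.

After 'background': P(ore) = 0.6·0.3000 / (0.6·0.3000 + 0.9·0.7000) ≈ 0.2222
After 'background': P(ore) = 0.6·0.2222 / (0.6·0.2222 + 0.9·0.7778) ≈ 0.1600

0.1600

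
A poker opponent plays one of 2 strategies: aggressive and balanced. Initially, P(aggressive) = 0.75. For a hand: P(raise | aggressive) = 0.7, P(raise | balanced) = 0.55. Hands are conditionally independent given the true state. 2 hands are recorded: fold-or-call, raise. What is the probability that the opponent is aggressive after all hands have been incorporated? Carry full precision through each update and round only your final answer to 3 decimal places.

After 'fold-or-call': P(aggressive) = 0.3·0.7500 / (0.3·0.7500 + 0.45·0.2500) ≈ 0.6667
After 'raise': P(aggressive) = 0.7·0.6667 / (0.7·0.6667 + 0.55·0.3333) ≈ 0.7179

0.718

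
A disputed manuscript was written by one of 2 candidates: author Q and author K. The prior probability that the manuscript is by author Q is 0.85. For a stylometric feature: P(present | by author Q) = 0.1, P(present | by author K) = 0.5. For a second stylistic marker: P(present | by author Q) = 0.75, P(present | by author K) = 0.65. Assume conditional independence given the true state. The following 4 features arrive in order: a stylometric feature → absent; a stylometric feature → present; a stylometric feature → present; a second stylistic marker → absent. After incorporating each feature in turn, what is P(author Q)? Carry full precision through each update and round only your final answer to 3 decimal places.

0.226

After a stylometric feature='absent': P(author Q) = 0.9·0.8500 / (0.9·0.8500 + 0.5·0.1500) ≈ 0.9107
After a stylometric feature='present': P(author Q) = 0.1·0.9107 / (0.1·0.9107 + 0.5·0.0893) ≈ 0.6711
After a stylometric feature='present': P(author Q) = 0.1·0.6711 / (0.1·0.6711 + 0.5·0.3289) ≈ 0.2898
After a second stylistic marker='absent': P(author Q) = 0.25·0.2898 / (0.25·0.2898 + 0.35·0.7102) ≈ 0.2257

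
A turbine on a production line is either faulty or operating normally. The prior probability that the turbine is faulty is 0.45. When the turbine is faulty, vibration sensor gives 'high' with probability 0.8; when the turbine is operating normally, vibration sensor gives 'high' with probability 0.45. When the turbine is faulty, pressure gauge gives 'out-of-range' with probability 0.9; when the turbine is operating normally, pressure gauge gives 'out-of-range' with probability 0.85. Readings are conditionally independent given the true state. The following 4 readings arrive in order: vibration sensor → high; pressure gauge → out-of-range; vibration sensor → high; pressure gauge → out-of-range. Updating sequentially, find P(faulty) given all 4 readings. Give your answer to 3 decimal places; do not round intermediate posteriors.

Each posterior becomes the prior for the next update.
After vibration sensor='high': P(faulty) = 0.8·0.4500 / (0.8·0.4500 + 0.45·0.5500) ≈ 0.5926
After pressure gauge='out-of-range': P(faulty) = 0.9·0.5926 / (0.9·0.5926 + 0.85·0.4074) ≈ 0.6063
After vibration sensor='high': P(faulty) = 0.8·0.6063 / (0.8·0.6063 + 0.45·0.3937) ≈ 0.7325
After pressure gauge='out-of-range': P(faulty) = 0.9·0.7325 / (0.9·0.7325 + 0.85·0.2675) ≈ 0.7435

0.744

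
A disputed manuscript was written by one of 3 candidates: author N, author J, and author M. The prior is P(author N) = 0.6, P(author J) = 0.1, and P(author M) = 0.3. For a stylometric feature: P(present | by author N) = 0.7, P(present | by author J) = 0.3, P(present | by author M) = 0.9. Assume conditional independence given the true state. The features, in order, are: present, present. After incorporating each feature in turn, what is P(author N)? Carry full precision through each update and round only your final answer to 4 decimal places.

0.5385

After 'present': normaliser = 0.7·0.6000 + 0.3·0.1000 + 0.9·0.3000; P(author N) ≈ 0.5833, P(author J) ≈ 0.0417, P(author M) ≈ 0.3750
After 'present': normaliser = 0.7·0.5833 + 0.3·0.0417 + 0.9·0.3750; P(author N) ≈ 0.5385, P(author J) ≈ 0.0165, P(author M) ≈ 0.4451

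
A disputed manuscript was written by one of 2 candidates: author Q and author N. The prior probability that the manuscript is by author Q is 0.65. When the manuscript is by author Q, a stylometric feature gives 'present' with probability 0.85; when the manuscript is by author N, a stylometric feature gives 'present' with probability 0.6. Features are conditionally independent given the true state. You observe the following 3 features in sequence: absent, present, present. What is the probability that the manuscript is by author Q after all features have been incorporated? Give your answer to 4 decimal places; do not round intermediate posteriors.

0.5829

After 'absent': P(author Q) = 0.15·0.6500 / (0.15·0.6500 + 0.4·0.3500) ≈ 0.4105
After 'present': P(author Q) = 0.85·0.4105 / (0.85·0.4105 + 0.6·0.5895) ≈ 0.4966
After 'present': P(author Q) = 0.85·0.4966 / (0.85·0.4966 + 0.6·0.5034) ≈ 0.5829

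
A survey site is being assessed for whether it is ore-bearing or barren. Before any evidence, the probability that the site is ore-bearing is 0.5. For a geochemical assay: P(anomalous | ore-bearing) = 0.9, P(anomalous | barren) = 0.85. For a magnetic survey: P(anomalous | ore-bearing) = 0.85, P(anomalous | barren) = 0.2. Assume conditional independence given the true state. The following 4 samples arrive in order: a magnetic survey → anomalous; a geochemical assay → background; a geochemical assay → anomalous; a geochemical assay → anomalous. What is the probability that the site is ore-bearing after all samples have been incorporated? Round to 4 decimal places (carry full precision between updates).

0.7606

After a magnetic survey='anomalous': P(ore) = 0.85·0.5000 / (0.85·0.5000 + 0.2·0.5000) ≈ 0.8095
After a geochemical assay='background': P(ore) = 0.1·0.8095 / (0.1·0.8095 + 0.15·0.1905) ≈ 0.7391
After a geochemical assay='anomalous': P(ore) = 0.9·0.7391 / (0.9·0.7391 + 0.85·0.2609) ≈ 0.7500
After a geochemical assay='anomalous': P(ore) = 0.9·0.7500 / (0.9·0.7500 + 0.85·0.2500) ≈ 0.7606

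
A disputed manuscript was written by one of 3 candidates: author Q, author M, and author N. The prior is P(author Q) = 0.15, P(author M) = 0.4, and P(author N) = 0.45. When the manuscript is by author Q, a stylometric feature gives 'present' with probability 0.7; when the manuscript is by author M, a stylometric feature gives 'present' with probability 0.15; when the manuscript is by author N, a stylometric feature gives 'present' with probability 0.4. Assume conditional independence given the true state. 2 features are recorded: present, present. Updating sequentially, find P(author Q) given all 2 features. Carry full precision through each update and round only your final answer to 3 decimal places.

After 'present': normaliser = 0.7·0.1500 + 0.15·0.4000 + 0.4·0.4500; P(author Q) ≈ 0.3043, P(author M) ≈ 0.1739, P(author N) ≈ 0.5217
After 'present': normaliser = 0.7·0.3043 + 0.15·0.1739 + 0.4·0.5217; P(author Q) ≈ 0.4757, P(author M) ≈ 0.0583, P(author N) ≈ 0.4660

0.476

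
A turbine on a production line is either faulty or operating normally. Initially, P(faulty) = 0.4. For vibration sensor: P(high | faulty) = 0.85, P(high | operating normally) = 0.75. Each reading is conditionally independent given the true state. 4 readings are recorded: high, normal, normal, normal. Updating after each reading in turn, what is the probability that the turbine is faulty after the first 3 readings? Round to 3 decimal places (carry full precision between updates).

After 'high': P(faulty) = 0.85·0.4000 / (0.85·0.4000 + 0.75·0.6000) ≈ 0.4304
After 'normal': P(faulty) = 0.15·0.4304 / (0.15·0.4304 + 0.25·0.5696) ≈ 0.3119
After 'normal': P(faulty) = 0.15·0.3119 / (0.15·0.3119 + 0.25·0.6881) ≈ 0.2138

0.214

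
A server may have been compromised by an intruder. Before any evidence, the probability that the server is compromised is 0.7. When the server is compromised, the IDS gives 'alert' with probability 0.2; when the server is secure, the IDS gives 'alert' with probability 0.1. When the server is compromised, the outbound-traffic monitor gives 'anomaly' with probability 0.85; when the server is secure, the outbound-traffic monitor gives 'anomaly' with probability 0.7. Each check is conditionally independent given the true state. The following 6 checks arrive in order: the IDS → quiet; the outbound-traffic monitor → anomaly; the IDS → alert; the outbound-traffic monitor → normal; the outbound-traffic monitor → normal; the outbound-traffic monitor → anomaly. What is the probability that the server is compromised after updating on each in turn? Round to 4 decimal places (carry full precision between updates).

0.6046

After the IDS='quiet': P(compromised) = 0.8·0.7000 / (0.8·0.7000 + 0.9·0.3000) ≈ 0.6747
After the outbound-traffic monitor='anomaly': P(compromised) = 0.85·0.6747 / (0.85·0.6747 + 0.7·0.3253) ≈ 0.7158
After the IDS='alert': P(compromised) = 0.2·0.7158 / (0.2·0.7158 + 0.1·0.2842) ≈ 0.8344
After the outbound-traffic monitor='normal': P(compromised) = 0.15·0.8344 / (0.15·0.8344 + 0.3·0.1656) ≈ 0.7158
After the outbound-traffic monitor='normal': P(compromised) = 0.15·0.7158 / (0.15·0.7158 + 0.3·0.2842) ≈ 0.5574
After the outbound-traffic monitor='anomaly': P(compromised) = 0.85·0.5574 / (0.85·0.5574 + 0.7·0.4426) ≈ 0.6046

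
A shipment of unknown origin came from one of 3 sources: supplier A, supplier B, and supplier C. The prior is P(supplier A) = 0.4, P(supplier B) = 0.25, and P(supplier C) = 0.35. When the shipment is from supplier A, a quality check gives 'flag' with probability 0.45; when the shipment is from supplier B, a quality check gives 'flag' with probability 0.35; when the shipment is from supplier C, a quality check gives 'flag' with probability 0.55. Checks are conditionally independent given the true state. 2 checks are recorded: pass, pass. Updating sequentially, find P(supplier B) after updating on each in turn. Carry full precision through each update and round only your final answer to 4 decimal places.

After 'pass': normaliser = 0.55·0.4000 + 0.65·0.2500 + 0.45·0.3500; P(supplier A) ≈ 0.4074, P(supplier B) ≈ 0.3009, P(supplier C) ≈ 0.2917
After 'pass': normaliser = 0.55·0.4074 + 0.65·0.3009 + 0.45·0.2917; P(supplier A) ≈ 0.4067, P(supplier B) ≈ 0.3550, P(supplier C) ≈ 0.2382

0.3550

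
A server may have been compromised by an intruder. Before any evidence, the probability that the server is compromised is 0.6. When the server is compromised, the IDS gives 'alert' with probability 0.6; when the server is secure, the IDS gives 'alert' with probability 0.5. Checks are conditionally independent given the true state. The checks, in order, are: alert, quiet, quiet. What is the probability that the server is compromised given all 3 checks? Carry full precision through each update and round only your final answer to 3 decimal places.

0.535

Apply Bayes' rule sequentially, carrying P(compromised) forward.
After 'alert': P(compromised) = 0.6·0.6000 / (0.6·0.6000 + 0.5·0.4000) ≈ 0.6429
After 'quiet': P(compromised) = 0.4·0.6429 / (0.4·0.6429 + 0.5·0.3571) ≈ 0.5902
After 'quiet': P(compromised) = 0.4·0.5902 / (0.4·0.5902 + 0.5·0.4098) ≈ 0.5353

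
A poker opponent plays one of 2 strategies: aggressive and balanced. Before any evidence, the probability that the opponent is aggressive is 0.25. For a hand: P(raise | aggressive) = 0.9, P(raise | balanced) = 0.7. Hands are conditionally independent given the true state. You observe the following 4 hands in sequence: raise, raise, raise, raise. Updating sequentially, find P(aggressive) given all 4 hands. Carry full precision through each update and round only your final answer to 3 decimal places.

After 'raise': P(aggressive) = 0.9·0.2500 / (0.9·0.2500 + 0.7·0.7500) ≈ 0.3000
After 'raise': P(aggressive) = 0.9·0.3000 / (0.9·0.3000 + 0.7·0.7000) ≈ 0.3553
After 'raise': P(aggressive) = 0.9·0.3553 / (0.9·0.3553 + 0.7·0.6447) ≈ 0.4147
After 'raise': P(aggressive) = 0.9·0.4147 / (0.9·0.4147 + 0.7·0.5853) ≈ 0.4767

0.477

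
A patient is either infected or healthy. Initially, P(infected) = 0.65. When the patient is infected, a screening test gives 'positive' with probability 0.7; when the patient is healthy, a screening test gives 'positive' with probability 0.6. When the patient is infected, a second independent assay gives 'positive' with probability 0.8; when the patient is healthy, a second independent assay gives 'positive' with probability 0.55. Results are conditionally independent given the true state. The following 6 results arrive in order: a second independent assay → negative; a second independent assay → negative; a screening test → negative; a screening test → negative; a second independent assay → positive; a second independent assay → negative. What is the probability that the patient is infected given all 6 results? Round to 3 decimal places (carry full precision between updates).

0.118

After a second independent assay='negative': P(infected) = 0.2·0.6500 / (0.2·0.6500 + 0.45·0.3500) ≈ 0.4522
After a second independent assay='negative': P(infected) = 0.2·0.4522 / (0.2·0.4522 + 0.45·0.5478) ≈ 0.2684
After a screening test='negative': P(infected) = 0.3·0.2684 / (0.3·0.2684 + 0.4·0.7316) ≈ 0.2158
After a screening test='negative': P(infected) = 0.3·0.2158 / (0.3·0.2158 + 0.4·0.7842) ≈ 0.1711
After a second independent assay='positive': P(infected) = 0.8·0.1711 / (0.8·0.1711 + 0.55·0.8289) ≈ 0.2309
After a second independent assay='negative': P(infected) = 0.2·0.2309 / (0.2·0.2309 + 0.45·0.7691) ≈ 0.1177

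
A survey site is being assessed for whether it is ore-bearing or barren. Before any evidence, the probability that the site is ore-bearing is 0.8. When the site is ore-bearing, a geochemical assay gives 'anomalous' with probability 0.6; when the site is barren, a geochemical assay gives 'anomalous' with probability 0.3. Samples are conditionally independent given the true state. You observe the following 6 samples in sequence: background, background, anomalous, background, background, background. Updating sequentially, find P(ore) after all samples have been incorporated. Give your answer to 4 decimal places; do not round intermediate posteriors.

Apply Bayes' rule sequentially, carrying P(ore) forward.
After 'background': P(ore) = 0.4·0.8000 / (0.4·0.8000 + 0.7·0.2000) ≈ 0.6957
After 'background': P(ore) = 0.4·0.6957 / (0.4·0.6957 + 0.7·0.3043) ≈ 0.5664
After 'anomalous': P(ore) = 0.6·0.5664 / (0.6·0.5664 + 0.3·0.4336) ≈ 0.7232
After 'background': P(ore) = 0.4·0.7232 / (0.4·0.7232 + 0.7·0.2768) ≈ 0.5988
After 'background': P(ore) = 0.4·0.5988 / (0.4·0.5988 + 0.7·0.4012) ≈ 0.4603
After 'background': P(ore) = 0.4·0.4603 / (0.4·0.4603 + 0.7·0.5397) ≈ 0.3277

0.3277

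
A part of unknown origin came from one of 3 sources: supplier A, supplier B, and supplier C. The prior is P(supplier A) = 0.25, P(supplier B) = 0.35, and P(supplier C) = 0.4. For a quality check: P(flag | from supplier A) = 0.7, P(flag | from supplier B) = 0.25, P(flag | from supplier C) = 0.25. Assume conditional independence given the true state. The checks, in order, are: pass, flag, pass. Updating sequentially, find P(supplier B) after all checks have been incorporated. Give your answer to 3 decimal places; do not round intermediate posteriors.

0.406

Apply Bayes' rule sequentially, carrying P(supplier B) forward.
After 'pass': normaliser = 0.3·0.2500 + 0.75·0.3500 + 0.75·0.4000; P(supplier A) ≈ 0.1176, P(supplier B) ≈ 0.4118, P(supplier C) ≈ 0.4706
After 'flag': normaliser = 0.7·0.1176 + 0.25·0.4118 + 0.25·0.4706; P(supplier A) ≈ 0.2718, P(supplier B) ≈ 0.3398, P(supplier C) ≈ 0.3883
After 'pass': normaliser = 0.3·0.2718 + 0.75·0.3398 + 0.75·0.3883; P(supplier A) ≈ 0.1299, P(supplier B) ≈ 0.4060, P(supplier C) ≈ 0.4640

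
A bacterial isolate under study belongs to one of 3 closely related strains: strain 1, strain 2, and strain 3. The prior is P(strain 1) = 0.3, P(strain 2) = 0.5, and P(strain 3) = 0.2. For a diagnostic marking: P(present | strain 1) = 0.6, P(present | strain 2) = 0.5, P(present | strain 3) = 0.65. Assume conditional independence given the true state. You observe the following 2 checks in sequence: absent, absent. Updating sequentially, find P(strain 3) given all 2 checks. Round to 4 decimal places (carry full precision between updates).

Apply Bayes' rule sequentially, carrying P(strain 3) forward.
After 'absent': normaliser = 0.4·0.3000 + 0.5·0.5000 + 0.35·0.2000; P(strain 1) ≈ 0.2727, P(strain 2) ≈ 0.5682, P(strain 3) ≈ 0.1591
After 'absent': normaliser = 0.4·0.2727 + 0.5·0.5682 + 0.35·0.1591; P(strain 1) ≈ 0.2430, P(strain 2) ≈ 0.6329, P(strain 3) ≈ 0.1241

0.1241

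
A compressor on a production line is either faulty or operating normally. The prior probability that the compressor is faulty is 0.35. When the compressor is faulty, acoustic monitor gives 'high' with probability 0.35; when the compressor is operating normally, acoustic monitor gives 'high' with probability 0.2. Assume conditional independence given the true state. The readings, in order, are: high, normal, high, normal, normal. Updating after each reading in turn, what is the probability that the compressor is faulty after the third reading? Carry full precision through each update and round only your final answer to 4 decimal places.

0.5726

After 'high': P(faulty) = 0.35·0.3500 / (0.35·0.3500 + 0.2·0.6500) ≈ 0.4851
After 'normal': P(faulty) = 0.65·0.4851 / (0.65·0.4851 + 0.8·0.5149) ≈ 0.4336
After 'high': P(faulty) = 0.35·0.4336 / (0.35·0.4336 + 0.2·0.5664) ≈ 0.5726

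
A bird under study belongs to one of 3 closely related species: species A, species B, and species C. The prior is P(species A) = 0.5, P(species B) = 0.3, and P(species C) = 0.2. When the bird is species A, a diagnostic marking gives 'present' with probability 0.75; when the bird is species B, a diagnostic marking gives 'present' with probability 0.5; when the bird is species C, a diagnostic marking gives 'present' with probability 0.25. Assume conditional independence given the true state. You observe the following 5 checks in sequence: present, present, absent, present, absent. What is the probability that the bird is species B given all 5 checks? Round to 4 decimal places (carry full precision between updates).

After 'present': normaliser = 0.75·0.5000 + 0.5·0.3000 + 0.25·0.2000; P(species A) ≈ 0.6522, P(species B) ≈ 0.2609, P(species C) ≈ 0.0870
After 'present': normaliser = 0.75·0.6522 + 0.5·0.2609 + 0.25·0.0870; P(species A) ≈ 0.7627, P(species B) ≈ 0.2034, P(species C) ≈ 0.0339
After 'absent': normaliser = 0.25·0.7627 + 0.5·0.2034 + 0.75·0.0339; P(species A) ≈ 0.6000, P(species B) ≈ 0.3200, P(species C) ≈ 0.0800
After 'present': normaliser = 0.75·0.6000 + 0.5·0.3200 + 0.25·0.0800; P(species A) ≈ 0.7143, P(species B) ≈ 0.2540, P(species C) ≈ 0.0317
After 'absent': normaliser = 0.25·0.7143 + 0.5·0.2540 + 0.75·0.0317; P(species A) ≈ 0.5422, P(species B) ≈ 0.3855, P(species C) ≈ 0.0723

0.3855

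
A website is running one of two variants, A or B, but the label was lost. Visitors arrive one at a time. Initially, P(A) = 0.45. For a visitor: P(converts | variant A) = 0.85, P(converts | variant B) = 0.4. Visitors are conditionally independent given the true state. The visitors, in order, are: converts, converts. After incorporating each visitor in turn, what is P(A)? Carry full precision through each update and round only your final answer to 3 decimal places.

After 'converts': P(A) = 0.85·0.4500 / (0.85·0.4500 + 0.4·0.5500) ≈ 0.6349
After 'converts': P(A) = 0.85·0.6349 / (0.85·0.6349 + 0.4·0.3651) ≈ 0.7870

0.787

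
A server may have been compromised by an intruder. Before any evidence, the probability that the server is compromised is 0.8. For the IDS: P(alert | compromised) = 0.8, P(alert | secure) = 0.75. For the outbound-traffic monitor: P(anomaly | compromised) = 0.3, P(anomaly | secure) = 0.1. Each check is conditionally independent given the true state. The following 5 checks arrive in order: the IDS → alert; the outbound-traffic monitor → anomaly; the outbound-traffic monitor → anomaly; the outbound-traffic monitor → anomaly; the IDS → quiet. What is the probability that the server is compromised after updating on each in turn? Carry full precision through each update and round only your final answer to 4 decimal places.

After the IDS='alert': P(compromised) = 0.8·0.8000 / (0.8·0.8000 + 0.75·0.2000) ≈ 0.8101
After the outbound-traffic monitor='anomaly': P(compromised) = 0.3·0.8101 / (0.3·0.8101 + 0.1·0.1899) ≈ 0.9275
After the outbound-traffic monitor='anomaly': P(compromised) = 0.3·0.9275 / (0.3·0.9275 + 0.1·0.0725) ≈ 0.9746
After the outbound-traffic monitor='anomaly': P(compromised) = 0.3·0.9746 / (0.3·0.9746 + 0.1·0.0254) ≈ 0.9914
After the IDS='quiet': P(compromised) = 0.2·0.9914 / (0.2·0.9914 + 0.25·0.0086) ≈ 0.9893

0.9893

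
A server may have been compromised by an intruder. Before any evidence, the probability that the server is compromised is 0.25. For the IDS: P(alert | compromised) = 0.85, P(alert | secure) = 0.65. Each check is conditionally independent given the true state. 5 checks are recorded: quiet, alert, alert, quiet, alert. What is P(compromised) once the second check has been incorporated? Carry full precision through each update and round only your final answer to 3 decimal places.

0.157

After 'quiet': P(compromised) = 0.15·0.2500 / (0.15·0.2500 + 0.35·0.7500) ≈ 0.1250
After 'alert': P(compromised) = 0.85·0.1250 / (0.85·0.1250 + 0.65·0.8750) ≈ 0.1574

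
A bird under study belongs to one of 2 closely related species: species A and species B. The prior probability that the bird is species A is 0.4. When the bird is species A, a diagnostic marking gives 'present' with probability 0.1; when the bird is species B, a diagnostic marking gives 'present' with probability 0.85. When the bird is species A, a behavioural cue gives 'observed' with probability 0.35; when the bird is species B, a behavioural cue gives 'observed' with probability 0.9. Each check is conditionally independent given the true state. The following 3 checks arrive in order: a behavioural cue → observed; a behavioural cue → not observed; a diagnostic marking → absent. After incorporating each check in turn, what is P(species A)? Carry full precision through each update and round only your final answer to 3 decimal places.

Each posterior becomes the prior for the next update.
After a behavioural cue='observed': P(species A) = 0.35·0.4000 / (0.35·0.4000 + 0.9·0.6000) ≈ 0.2059
After a behavioural cue='not observed': P(species A) = 0.65·0.2059 / (0.65·0.2059 + 0.1·0.7941) ≈ 0.6276
After a diagnostic marking='absent': P(species A) = 0.9·0.6276 / (0.9·0.6276 + 0.15·0.3724) ≈ 0.9100

0.910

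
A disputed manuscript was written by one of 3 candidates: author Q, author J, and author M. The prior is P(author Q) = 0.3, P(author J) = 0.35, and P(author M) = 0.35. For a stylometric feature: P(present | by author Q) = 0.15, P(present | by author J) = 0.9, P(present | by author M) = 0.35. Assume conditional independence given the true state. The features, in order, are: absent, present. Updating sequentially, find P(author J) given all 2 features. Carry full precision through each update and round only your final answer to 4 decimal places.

0.2109

After 'absent': normaliser = 0.85·0.3000 + 0.1·0.3500 + 0.65·0.3500; P(author Q) ≈ 0.4928, P(author J) ≈ 0.0676, P(author M) ≈ 0.4396
After 'present': normaliser = 0.15·0.4928 + 0.9·0.0676 + 0.35·0.4396; P(author Q) ≈ 0.2561, P(author J) ≈ 0.2109, P(author M) ≈ 0.5331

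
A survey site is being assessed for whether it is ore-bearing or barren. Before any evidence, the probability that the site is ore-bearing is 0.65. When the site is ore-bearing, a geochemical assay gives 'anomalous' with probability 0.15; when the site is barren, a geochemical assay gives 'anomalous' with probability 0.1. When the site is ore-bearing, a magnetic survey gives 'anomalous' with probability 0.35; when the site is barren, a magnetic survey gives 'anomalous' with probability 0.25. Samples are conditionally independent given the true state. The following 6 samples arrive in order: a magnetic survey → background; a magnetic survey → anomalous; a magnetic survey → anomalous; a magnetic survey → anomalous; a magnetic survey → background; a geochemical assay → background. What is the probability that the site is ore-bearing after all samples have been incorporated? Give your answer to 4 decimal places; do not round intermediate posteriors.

0.7833

Apply Bayes' rule sequentially, carrying P(ore) forward.
After a magnetic survey='background': P(ore) = 0.65·0.6500 / (0.65·0.6500 + 0.75·0.3500) ≈ 0.6168
After a magnetic survey='anomalous': P(ore) = 0.35·0.6168 / (0.35·0.6168 + 0.25·0.3832) ≈ 0.6926
After a magnetic survey='anomalous': P(ore) = 0.35·0.6926 / (0.35·0.6926 + 0.25·0.3074) ≈ 0.7593
After a magnetic survey='anomalous': P(ore) = 0.35·0.7593 / (0.35·0.7593 + 0.25·0.2407) ≈ 0.8154
After a magnetic survey='background': P(ore) = 0.65·0.8154 / (0.65·0.8154 + 0.75·0.1846) ≈ 0.7929
After a geochemical assay='background': P(ore) = 0.85·0.7929 / (0.85·0.7929 + 0.9·0.2071) ≈ 0.7833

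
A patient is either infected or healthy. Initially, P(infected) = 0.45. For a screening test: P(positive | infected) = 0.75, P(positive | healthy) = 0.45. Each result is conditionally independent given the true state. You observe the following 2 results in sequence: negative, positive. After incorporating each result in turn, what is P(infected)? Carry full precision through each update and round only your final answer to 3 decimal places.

After 'negative': P(infected) = 0.25·0.4500 / (0.25·0.4500 + 0.55·0.5500) ≈ 0.2711
After 'positive': P(infected) = 0.75·0.2711 / (0.75·0.2711 + 0.45·0.7289) ≈ 0.3827

0.383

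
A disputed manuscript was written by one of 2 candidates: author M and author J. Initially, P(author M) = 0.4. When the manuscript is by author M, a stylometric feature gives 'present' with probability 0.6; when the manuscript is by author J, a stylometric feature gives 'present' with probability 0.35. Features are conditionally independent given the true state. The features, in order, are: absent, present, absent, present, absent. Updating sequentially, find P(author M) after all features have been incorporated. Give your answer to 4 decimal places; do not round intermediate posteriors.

After 'absent': P(author M) = 0.4·0.4000 / (0.4·0.4000 + 0.65·0.6000) ≈ 0.2909
After 'present': P(author M) = 0.6·0.2909 / (0.6·0.2909 + 0.35·0.7091) ≈ 0.4129
After 'absent': P(author M) = 0.4·0.4129 / (0.4·0.4129 + 0.65·0.5871) ≈ 0.3021
After 'present': P(author M) = 0.6·0.3021 / (0.6·0.3021 + 0.35·0.6979) ≈ 0.4259
After 'absent': P(author M) = 0.4·0.4259 / (0.4·0.4259 + 0.65·0.5741) ≈ 0.3135

0.3135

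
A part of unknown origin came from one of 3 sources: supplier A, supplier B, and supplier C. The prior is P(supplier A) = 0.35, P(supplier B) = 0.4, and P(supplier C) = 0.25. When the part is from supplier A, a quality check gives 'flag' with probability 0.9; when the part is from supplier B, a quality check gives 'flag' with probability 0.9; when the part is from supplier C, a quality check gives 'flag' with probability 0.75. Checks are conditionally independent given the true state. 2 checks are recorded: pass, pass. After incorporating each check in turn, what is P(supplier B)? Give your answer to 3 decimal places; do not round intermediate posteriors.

0.173

Apply Bayes' rule sequentially, carrying P(supplier B) forward.
After 'pass': normaliser = 0.1·0.3500 + 0.1·0.4000 + 0.25·0.2500; P(supplier A) ≈ 0.2545, P(supplier B) ≈ 0.2909, P(supplier C) ≈ 0.4545
After 'pass': normaliser = 0.1·0.2545 + 0.1·0.2909 + 0.25·0.4545; P(supplier A) ≈ 0.1514, P(supplier B) ≈ 0.1730, P(supplier C) ≈ 0.6757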